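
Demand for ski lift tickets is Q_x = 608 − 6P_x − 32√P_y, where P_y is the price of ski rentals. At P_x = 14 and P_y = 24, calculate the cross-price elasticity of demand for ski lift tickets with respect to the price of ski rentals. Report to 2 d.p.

At P_x = 14 and P_y = 24: Q_x = 367.233.
∂Q_x/∂P_y = -32/(2√P_y) = -32/(2√24) = -3.2660.
ε = (∂Q_x/∂P_y)(P_y/Q_x) = -3.2660 × (24/367.233) ≈ -0.21.

-0.21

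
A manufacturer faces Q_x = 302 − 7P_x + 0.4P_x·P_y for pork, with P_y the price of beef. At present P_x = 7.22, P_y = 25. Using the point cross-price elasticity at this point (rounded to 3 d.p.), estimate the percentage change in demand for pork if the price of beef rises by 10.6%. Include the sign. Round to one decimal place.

At P_x = 7.22, P_y = 25: Q_x = 323.66.
∂Q_x/∂P_y = 0.4P_x = 2.8880.
ε = (∂Q_x/∂P_y)(P_y/Q_x) = 2.8880 × 25/323.66 ≈ 0.223.
%ΔQ_x ≈ ε × %ΔP_y = 0.223 × (10.6%) = 2.4%.

2.4%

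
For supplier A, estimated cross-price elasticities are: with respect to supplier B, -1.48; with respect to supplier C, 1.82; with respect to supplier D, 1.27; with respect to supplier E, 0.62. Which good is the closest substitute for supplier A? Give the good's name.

Substitutes have ε > 0. Among the positive values, 1.82 (supplier C) is largest.

supplier C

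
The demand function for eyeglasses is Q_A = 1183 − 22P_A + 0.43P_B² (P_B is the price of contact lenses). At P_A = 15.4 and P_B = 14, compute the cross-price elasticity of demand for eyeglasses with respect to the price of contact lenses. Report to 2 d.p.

0.18

At P_A = 15.4 and P_B = 14: Q_A = 928.48.
∂Q_A/∂P_B = 0.86P_B = 0.86(14) = 12.0400.
ε = (∂Q_A/∂P_B)(P_B/Q_A) = 12.0400 × (14/928.48) ≈ 0.18.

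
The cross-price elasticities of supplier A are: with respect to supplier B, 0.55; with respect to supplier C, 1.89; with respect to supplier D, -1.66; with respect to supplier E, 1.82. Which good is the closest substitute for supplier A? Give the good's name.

Substitutes have ε > 0. Among the positive values, 1.89 (supplier C) is largest.

supplier C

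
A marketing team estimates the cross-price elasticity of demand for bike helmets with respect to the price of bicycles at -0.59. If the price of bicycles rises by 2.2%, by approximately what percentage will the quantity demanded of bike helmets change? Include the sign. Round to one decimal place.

%ΔQ ≈ ε × %ΔP of bicycles = -0.59 × (2.2%) = -1.3%.

-1.3%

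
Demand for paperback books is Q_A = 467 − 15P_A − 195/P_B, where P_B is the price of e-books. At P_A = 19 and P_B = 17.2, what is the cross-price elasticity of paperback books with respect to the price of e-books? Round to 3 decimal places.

At P_A = 19 and P_B = 17.2: Q_A = 170.663.
∂Q_A/∂P_B = 195/P_B² = 0.6591.
ε = (∂Q_A/∂P_B)(P_B/Q_A) = 0.6591 × (17.2/170.663) ≈ 0.066.
ε > 0: substitutes.

0.066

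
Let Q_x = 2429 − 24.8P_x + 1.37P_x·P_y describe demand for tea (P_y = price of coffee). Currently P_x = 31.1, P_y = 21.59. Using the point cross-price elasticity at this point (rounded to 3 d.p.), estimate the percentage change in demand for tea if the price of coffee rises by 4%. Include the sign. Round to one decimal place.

1.4%

At P_x = 31.1, P_y = 21.59: Q_x = 2577.605.
∂Q_x/∂P_y = 1.37P_x = 42.6070.
ε = (∂Q_x/∂P_y)(P_y/Q_x) = 42.6070 × 21.59/2577.605 ≈ 0.357.
%ΔQ_x ≈ ε × %ΔP_y = 0.357 × (4%) = 1.4%.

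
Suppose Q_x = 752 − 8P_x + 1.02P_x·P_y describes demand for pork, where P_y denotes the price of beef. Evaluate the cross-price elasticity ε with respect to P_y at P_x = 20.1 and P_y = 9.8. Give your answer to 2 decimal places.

0.25

At P_x = 20.1 and P_y = 9.8: Q_x = 792.120.
∂Q_x/∂P_y = 1.02P_x = 1.02(20.1) = 20.5020.
ε = (∂Q_x/∂P_y)(P_y/Q_x) = 20.5020 × (9.8/792.120) ≈ 0.25.
ε > 0: substitutes.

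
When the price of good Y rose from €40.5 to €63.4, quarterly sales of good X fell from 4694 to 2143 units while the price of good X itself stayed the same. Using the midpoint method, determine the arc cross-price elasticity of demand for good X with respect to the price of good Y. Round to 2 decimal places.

-1.69

ΔQ_X = 2143 − 4694 = -2551; ΔP_Y = 63.4 − 40.5 = 22.9.
Midpoints: Q̄_X = 3418.5, P̄_Y = 51.95.
ε = (ΔQ_X/Q̄_X)/(ΔP_Y/P̄_Y) = (-2551/3418.5)/(22.9/51.95) ≈ -1.69.
ε < 0: good X and good Y are complements.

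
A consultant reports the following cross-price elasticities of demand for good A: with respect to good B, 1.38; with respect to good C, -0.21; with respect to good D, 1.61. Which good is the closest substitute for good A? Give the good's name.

Substitutes have ε > 0. Among the positive values, 1.61 (good D) is largest.

good D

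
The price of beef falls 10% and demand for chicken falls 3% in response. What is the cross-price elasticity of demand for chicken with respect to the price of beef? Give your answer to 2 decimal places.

0.30

ε = (%ΔQ of chicken) / (%ΔP of beef) = (-3%) / (-10%) ≈ 0.30.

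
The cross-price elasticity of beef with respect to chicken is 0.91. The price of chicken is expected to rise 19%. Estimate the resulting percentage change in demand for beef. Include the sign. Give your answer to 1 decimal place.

%ΔQ ≈ ε × %ΔP of chicken = 0.91 × (19%) = 17.3%.
Demand for beef rises by about 17.3%.

17.3%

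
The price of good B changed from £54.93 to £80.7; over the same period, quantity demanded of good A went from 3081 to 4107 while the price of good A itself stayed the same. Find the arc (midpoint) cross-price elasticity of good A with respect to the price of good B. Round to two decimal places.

0.75

ΔQ_A = 4107 − 3081 = 1026; ΔP_B = 80.7 − 54.93 = 25.77.
Midpoints: Q̄_A = 3594.0, P̄_B = 67.81.
ε = (ΔQ_A/Q̄_A)/(ΔP_B/P̄_B) = (1026/3594.0)/(25.77/67.81) ≈ 0.75.
ε > 0: good A and good B are substitutes.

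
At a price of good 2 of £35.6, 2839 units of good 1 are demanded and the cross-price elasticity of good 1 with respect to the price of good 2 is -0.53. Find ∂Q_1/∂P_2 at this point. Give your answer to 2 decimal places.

ε = (∂Q_1/∂P_2)·(P_2/Q_1) ⇒ ∂Q_1/∂P_2 = ε·Q_1/P_2 = -0.53 × 2839/35.6 ≈ -42.27.

-42.27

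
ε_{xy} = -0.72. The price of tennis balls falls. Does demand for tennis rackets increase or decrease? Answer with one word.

increase

ε < 0 and the price of tennis balls falls, so the quantity of tennis rackets moves in the opposite direction: it increases.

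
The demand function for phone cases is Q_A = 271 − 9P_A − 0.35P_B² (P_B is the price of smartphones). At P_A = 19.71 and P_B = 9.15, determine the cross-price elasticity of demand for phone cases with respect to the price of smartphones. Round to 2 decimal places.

At P_A = 19.71 and P_B = 9.15: Q_A = 64.307.
∂Q_A/∂P_B = -0.7P_B = -0.7(9.15) = -6.4050.
ε = (∂Q_A/∂P_B)(P_B/Q_A) = -6.4050 × (9.15/64.307) ≈ -0.91.
ε < 0: complements.

-0.91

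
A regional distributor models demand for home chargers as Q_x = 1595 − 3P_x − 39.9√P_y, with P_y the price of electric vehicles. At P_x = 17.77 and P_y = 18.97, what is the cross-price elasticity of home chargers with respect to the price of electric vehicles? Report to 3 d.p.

-0.064

At P_x = 17.77 and P_y = 18.97: Q_x = 1367.907.
∂Q_x/∂P_y = -39.9/(2√P_y) = -39.9/(2√18.97) = -4.5805.
ε = (∂Q_x/∂P_y)(P_y/Q_x) = -4.5805 × (18.97/1367.907) ≈ -0.064.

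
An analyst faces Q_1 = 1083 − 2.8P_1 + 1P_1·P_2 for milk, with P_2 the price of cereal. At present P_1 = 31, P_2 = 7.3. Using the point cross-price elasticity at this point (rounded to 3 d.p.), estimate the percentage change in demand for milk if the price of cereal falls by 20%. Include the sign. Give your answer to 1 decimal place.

At P_1 = 31, P_2 = 7.3: Q_1 = 1222.5.
∂Q_1/∂P_2 = 1P_1 = 31.0000.
ε = (∂Q_1/∂P_2)(P_2/Q_1) = 31.0000 × 7.3/1222.5 ≈ 0.185.
%ΔQ_1 ≈ ε × %ΔP_2 = 0.185 × (-20%) = -3.7%.

-3.7%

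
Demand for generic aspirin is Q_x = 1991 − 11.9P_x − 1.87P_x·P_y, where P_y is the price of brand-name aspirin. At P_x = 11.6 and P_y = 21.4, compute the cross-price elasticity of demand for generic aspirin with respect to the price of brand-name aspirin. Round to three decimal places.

At P_x = 11.6 and P_y = 21.4: Q_x = 1388.751.
∂Q_x/∂P_y = -1.87P_x = -1.87(11.6) = -21.6920.
ε = (∂Q_x/∂P_y)(P_y/Q_x) = -21.6920 × (21.4/1388.751) ≈ -0.334.
ε < 0: complements.

-0.334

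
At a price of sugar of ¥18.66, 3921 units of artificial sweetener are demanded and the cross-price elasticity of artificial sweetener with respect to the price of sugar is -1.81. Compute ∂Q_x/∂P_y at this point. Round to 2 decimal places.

-380.33

ε = (∂Q_x/∂P_y)·(P_y/Q_x) ⇒ ∂Q_x/∂P_y = ε·Q_x/P_y = -1.81 × 3921/18.66 ≈ -380.33.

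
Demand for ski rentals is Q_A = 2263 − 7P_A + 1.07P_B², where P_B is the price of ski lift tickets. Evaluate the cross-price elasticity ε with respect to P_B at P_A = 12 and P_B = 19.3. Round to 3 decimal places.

At P_A = 12 and P_B = 19.3: Q_A = 2577.564.
∂Q_A/∂P_B = 2.14P_B = 2.14(19.3) = 41.3020.
ε = (∂Q_A/∂P_B)(P_B/Q_A) = 41.3020 × (19.3/2577.564) ≈ 0.309.

0.309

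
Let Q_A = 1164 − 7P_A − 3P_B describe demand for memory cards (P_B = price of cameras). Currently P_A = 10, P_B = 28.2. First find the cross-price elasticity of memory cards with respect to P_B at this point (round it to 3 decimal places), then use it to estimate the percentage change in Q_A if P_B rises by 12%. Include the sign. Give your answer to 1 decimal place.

-1.0%

At P_A = 10, P_B = 28.2: Q_A = 1009.4.
∂Q_A/∂P_B = -3.
ε = (∂Q_A/∂P_B)(P_B/Q_A) = -3.0000 × 28.2/1009.4 ≈ -0.084.
%ΔQ_A ≈ ε × %ΔP_B = -0.084 × (12%) = -1.0%.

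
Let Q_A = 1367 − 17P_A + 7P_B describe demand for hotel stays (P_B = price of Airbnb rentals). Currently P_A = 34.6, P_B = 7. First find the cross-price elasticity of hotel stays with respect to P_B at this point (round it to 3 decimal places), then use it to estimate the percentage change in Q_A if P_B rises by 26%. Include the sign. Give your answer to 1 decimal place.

At P_A = 34.6, P_B = 7: Q_A = 827.8.
∂Q_A/∂P_B = 7.
ε = (∂Q_A/∂P_B)(P_B/Q_A) = 7.0000 × 7/827.8 ≈ 0.059.
%ΔQ_A ≈ ε × %ΔP_B = 0.059 × (26%) = 1.5%.

1.5%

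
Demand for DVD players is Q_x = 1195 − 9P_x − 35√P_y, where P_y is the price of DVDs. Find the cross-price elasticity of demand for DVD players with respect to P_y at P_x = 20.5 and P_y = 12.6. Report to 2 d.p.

-0.07

At P_x = 20.5 and P_y = 12.6: Q_x = 886.262.
∂Q_x/∂P_y = -35/(2√P_y) = -35/(2√12.6) = -4.9301.
ε = (∂Q_x/∂P_y)(P_y/Q_x) = -4.9301 × (12.6/886.262) ≈ -0.07.
ε < 0: complements.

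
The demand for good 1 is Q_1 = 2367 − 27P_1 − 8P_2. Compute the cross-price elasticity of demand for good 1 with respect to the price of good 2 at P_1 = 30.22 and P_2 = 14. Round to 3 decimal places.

-0.078

At P_1 = 30.22 and P_2 = 14: Q_1 = 1439.06.
∂Q_1/∂P_2 = -8.
ε = (∂Q_1/∂P_2)(P_2/Q_1) = -8 × (14/1439.06) ≈ -0.078.
Since ε < 0, good 1 and good 2 are complements.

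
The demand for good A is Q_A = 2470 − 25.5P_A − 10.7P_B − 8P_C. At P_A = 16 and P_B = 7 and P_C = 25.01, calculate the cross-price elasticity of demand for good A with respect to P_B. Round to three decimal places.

At P_A = 16 and P_B = 7 and P_C = 25.01: Q_A = 1787.02.
∂Q_A/∂P_B = -10.7.
ε = (∂Q_A/∂P_B)(P_B/Q_A) = -10.7 × (7/1787.02) ≈ -0.042.
Since ε < 0, good A and good B are complements.

-0.042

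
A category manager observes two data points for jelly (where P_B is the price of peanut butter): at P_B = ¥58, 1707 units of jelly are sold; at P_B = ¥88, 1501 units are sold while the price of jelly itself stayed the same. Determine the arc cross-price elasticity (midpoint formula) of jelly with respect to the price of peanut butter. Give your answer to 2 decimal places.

-0.31

ΔQ_A = 1501 − 1707 = -206; ΔP_B = 88 − 58 = 30.
Midpoints: Q̄_A = 1604.0, P̄_B = 73.00.
ε = (ΔQ_A/Q̄_A)/(ΔP_B/P̄_B) = (-206/1604.0)/(30/73.00) ≈ -0.31.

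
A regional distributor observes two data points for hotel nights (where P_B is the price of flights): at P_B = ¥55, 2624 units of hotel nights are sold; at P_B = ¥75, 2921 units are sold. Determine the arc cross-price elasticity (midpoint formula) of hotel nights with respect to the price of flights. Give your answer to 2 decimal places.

ΔQ_A = 2921 − 2624 = 297; ΔP_B = 75 − 55 = 20.
Midpoints: Q̄_A = 2772.5, P̄_B = 65.00.
ε = (ΔQ_A/Q̄_A)/(ΔP_B/P̄_B) = (297/2772.5)/(20/65.00) ≈ 0.35.
ε > 0: hotel nights and flights are substitutes.

0.35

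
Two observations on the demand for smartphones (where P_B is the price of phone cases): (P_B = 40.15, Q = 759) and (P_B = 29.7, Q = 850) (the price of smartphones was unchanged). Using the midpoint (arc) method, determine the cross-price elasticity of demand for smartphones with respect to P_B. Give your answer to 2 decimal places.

ΔQ_A = 850 − 759 = 91; ΔP_B = 29.7 − 40.15 = -10.45.
Midpoints: Q̄_A = 804.5, P̄_B = 34.92.
ε = (ΔQ_A/Q̄_A)/(ΔP_B/P̄_B) = (91/804.5)/(-10.45/34.92) ≈ -0.38.
ε < 0: smartphones and phone cases are complements.

-0.38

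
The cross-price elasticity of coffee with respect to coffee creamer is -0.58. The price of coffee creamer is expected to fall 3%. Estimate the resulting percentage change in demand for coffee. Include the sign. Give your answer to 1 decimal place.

%ΔQ ≈ ε × %ΔP of coffee creamer = -0.58 × (-3%) = 1.7%.
Demand for coffee rises by about 1.7%.

1.7%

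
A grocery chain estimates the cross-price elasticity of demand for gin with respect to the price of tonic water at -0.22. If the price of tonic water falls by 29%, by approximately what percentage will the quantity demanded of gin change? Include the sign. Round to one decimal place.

%ΔQ ≈ ε × %ΔP of tonic water = -0.22 × (-29%) = 6.4%.
Demand for gin rises by about 6.4%.

6.4%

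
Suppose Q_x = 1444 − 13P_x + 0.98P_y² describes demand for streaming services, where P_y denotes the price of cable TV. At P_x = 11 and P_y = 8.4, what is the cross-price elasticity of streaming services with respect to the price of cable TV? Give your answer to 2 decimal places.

0.10

At P_x = 11 and P_y = 8.4: Q_x = 1370.149.
∂Q_x/∂P_y = 1.96P_y = 1.96(8.4) = 16.4640.
ε = (∂Q_x/∂P_y)(P_y/Q_x) = 16.4640 × (8.4/1370.149) ≈ 0.10.
ε > 0: substitutes.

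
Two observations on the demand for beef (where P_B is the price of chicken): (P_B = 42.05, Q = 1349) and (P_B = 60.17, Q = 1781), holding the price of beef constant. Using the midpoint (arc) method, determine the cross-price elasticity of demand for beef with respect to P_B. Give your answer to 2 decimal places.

ΔQ_A = 1781 − 1349 = 432; ΔP_B = 60.17 − 42.05 = 18.12.
Midpoints: Q̄_A = 1565.0, P̄_B = 51.11.
ε = (ΔQ_A/Q̄_A)/(ΔP_B/P̄_B) = (432/1565.0)/(18.12/51.11) ≈ 0.78.

0.78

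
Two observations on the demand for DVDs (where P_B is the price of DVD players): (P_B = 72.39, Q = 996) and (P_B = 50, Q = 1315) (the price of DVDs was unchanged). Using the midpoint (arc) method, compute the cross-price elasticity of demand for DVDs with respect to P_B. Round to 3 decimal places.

-0.755

ΔQ_A = 1315 − 996 = 319; ΔP_B = 50 − 72.39 = -22.39.
Midpoints: Q̄_A = 1155.5, P̄_B = 61.20.
ε = (ΔQ_A/Q̄_A)/(ΔP_B/P̄_B) = (319/1155.5)/(-22.39/61.20) ≈ -0.755.
ε < 0: DVDs and DVD players are complements.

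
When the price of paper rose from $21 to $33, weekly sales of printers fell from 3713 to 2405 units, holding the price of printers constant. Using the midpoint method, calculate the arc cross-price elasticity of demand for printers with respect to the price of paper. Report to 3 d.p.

ΔQ_A = 2405 − 3713 = -1308; ΔP_B = 33 − 21 = 12.
Midpoints: Q̄_A = 3059.0, P̄_B = 27.00.
ε = (ΔQ_A/Q̄_A)/(ΔP_B/P̄_B) = (-1308/3059.0)/(12/27.00) ≈ -0.962.

-0.962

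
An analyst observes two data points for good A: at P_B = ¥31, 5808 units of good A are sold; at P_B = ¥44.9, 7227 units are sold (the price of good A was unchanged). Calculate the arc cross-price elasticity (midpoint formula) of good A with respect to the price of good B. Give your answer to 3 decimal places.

ΔQ_A = 7227 − 5808 = 1419; ΔP_B = 44.9 − 31 = 13.9.
Midpoints: Q̄_A = 6517.5, P̄_B = 37.95.
ε = (ΔQ_A/Q̄_A)/(ΔP_B/P̄_B) = (1419/6517.5)/(13.9/37.95) ≈ 0.594.
ε > 0: good A and good B are substitutes.

0.594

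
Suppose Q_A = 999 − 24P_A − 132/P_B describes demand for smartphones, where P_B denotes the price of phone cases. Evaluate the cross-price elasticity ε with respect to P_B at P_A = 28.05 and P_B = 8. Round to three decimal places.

At P_A = 28.05 and P_B = 8: Q_A = 309.3.
∂Q_A/∂P_B = 132/P_B² = 2.0625.
ε = (∂Q_A/∂P_B)(P_B/Q_A) = 2.0625 × (8/309.3) ≈ 0.053.

0.053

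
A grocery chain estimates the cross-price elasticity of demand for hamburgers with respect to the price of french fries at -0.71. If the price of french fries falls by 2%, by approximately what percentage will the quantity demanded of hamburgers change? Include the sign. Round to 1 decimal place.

%ΔQ ≈ ε × %ΔP of french fries = -0.71 × (-2%) = 1.4%.

1.4%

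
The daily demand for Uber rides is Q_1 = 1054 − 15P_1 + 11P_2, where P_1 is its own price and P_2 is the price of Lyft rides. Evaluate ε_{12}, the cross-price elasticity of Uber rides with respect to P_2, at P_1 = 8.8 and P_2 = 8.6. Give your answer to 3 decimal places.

At P_1 = 8.8 and P_2 = 8.6: Q_1 = 1016.6.
∂Q_1/∂P_2 = 11.
ε = (∂Q_1/∂P_2)(P_2/Q_1) = 11 × (8.6/1016.6) ≈ 0.093.
Since ε > 0, Uber rides and Lyft rides are substitutes.

0.093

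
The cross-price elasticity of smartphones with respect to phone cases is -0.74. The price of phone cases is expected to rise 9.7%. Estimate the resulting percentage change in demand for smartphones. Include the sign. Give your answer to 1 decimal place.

%ΔQ ≈ ε × %ΔP of phone cases = -0.74 × (9.7%) = -7.2%.
Demand for smartphones falls by about 7.2%.

-7.2%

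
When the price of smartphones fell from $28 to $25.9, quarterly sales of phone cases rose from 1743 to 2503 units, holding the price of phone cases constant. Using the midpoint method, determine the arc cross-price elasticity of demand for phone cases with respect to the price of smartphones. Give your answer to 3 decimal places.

-4.594

ΔQ_A = 2503 − 1743 = 760; ΔP_B = 25.9 − 28 = -2.1.
Midpoints: Q̄_A = 2123.0, P̄_B = 26.95.
ε = (ΔQ_A/Q̄_A)/(ΔP_B/P̄_B) = (760/2123.0)/(-2.1/26.95) ≈ -4.594.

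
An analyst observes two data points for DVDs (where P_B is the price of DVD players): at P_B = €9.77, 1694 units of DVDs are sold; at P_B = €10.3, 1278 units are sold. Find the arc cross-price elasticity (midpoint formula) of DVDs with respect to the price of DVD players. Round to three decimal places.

ΔQ_A = 1278 − 1694 = -416; ΔP_B = 10.3 − 9.77 = 0.53.
Midpoints: Q̄_A = 1486.0, P̄_B = 10.04.
ε = (ΔQ_A/Q̄_A)/(ΔP_B/P̄_B) = (-416/1486.0)/(0.53/10.04) ≈ -5.300.

-5.300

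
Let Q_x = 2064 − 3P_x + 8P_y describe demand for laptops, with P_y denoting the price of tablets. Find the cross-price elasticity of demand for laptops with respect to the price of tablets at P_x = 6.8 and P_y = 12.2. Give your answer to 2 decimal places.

0.05

At P_x = 6.8 and P_y = 12.2: Q_x = 2141.2.
∂Q_x/∂P_y = 8.
ε = (∂Q_x/∂P_y)(P_y/Q_x) = 8 × (12.2/2141.2) ≈ 0.05.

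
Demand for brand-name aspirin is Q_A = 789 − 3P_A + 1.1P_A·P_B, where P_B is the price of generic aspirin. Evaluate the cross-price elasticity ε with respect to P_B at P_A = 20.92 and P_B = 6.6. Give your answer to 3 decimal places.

0.173

At P_A = 20.92 and P_B = 6.6: Q_A = 878.119.
∂Q_A/∂P_B = 1.1P_A = 1.1(20.92) = 23.0120.
ε = (∂Q_A/∂P_B)(P_B/Q_A) = 23.0120 × (6.6/878.119) ≈ 0.173.
ε > 0: substitutes.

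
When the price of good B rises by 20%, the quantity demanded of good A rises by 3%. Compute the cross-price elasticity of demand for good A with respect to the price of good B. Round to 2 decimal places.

ε = (%ΔQ of good A) / (%ΔP of good B) = (3%) / (20%) ≈ 0.15.
Positive cross-price elasticity: substitutes.

0.15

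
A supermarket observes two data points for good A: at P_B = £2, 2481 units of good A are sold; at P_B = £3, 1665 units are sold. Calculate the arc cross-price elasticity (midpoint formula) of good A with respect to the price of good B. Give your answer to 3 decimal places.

ΔQ_A = 1665 − 2481 = -816; ΔP_B = 3 − 2 = 1.
Midpoints: Q̄_A = 2073.0, P̄_B = 2.50.
ε = (ΔQ_A/Q̄_A)/(ΔP_B/P̄_B) = (-816/2073.0)/(1/2.50) ≈ -0.984.

-0.984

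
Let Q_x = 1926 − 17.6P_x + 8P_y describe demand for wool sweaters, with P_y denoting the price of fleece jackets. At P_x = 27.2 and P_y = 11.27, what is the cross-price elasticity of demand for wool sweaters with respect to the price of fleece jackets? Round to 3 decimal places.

At P_x = 27.2 and P_y = 11.27: Q_x = 1537.44.
∂Q_x/∂P_y = 8.
ε = (∂Q_x/∂P_y)(P_y/Q_x) = 8 × (11.27/1537.44) ≈ 0.059.
Since ε > 0, wool sweaters and fleece jackets are substitutes.

0.059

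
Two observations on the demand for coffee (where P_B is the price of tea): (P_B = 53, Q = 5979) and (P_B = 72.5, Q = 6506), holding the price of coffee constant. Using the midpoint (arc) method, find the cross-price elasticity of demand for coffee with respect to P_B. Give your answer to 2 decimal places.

ΔQ_A = 6506 − 5979 = 527; ΔP_B = 72.5 − 53 = 19.5.
Midpoints: Q̄_A = 6242.5, P̄_B = 62.75.
ε = (ΔQ_A/Q̄_A)/(ΔP_B/P̄_B) = (527/6242.5)/(19.5/62.75) ≈ 0.27.
ε > 0: coffee and tea are substitutes.

0.27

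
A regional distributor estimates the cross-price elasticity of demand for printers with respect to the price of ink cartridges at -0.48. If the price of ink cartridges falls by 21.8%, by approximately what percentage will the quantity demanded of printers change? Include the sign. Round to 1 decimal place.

%ΔQ ≈ ε × %ΔP of ink cartridges = -0.48 × (-21.8%) = 10.5%.

10.5%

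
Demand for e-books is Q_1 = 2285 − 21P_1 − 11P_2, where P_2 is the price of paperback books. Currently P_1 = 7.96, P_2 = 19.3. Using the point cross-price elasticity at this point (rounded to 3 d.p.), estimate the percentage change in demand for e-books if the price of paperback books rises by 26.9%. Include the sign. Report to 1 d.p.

-3.0%

At P_1 = 7.96, P_2 = 19.3: Q_1 = 1905.54.
∂Q_1/∂P_2 = -11.
ε = (∂Q_1/∂P_2)(P_2/Q_1) = -11.0000 × 19.3/1905.54 ≈ -0.111.
%ΔQ_1 ≈ ε × %ΔP_2 = -0.111 × (26.9%) = -3.0%.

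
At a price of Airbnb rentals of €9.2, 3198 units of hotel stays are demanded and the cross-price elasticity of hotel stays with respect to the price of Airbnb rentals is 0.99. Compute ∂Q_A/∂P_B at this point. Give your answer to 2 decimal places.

ε = (∂Q_A/∂P_B)·(P_B/Q_A) ⇒ ∂Q_A/∂P_B = ε·Q_A/P_B = 0.99 × 3198/9.2 ≈ 344.13.

344.13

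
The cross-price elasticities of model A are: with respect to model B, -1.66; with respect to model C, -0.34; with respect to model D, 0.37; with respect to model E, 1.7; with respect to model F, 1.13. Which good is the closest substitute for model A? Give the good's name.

Substitutes have ε > 0. Among the positive values, 1.7 (model E) is largest.

model E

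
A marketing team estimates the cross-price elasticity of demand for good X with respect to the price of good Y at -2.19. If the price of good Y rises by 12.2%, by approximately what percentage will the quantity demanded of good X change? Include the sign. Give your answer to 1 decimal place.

%ΔQ ≈ ε × %ΔP of good Y = -2.19 × (12.2%) = -26.7%.

-26.7%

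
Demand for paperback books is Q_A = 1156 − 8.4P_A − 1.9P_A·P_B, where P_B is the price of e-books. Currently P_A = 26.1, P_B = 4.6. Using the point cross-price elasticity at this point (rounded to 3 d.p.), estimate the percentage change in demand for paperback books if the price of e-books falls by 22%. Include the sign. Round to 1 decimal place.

7.1%

At P_A = 26.1, P_B = 4.6: Q_A = 708.646.
∂Q_A/∂P_B = -1.9P_A = -49.5900.
ε = (∂Q_A/∂P_B)(P_B/Q_A) = -49.5900 × 4.6/708.646 ≈ -0.322.
%ΔQ_A ≈ ε × %ΔP_B = -0.322 × (-22%) = 7.1%.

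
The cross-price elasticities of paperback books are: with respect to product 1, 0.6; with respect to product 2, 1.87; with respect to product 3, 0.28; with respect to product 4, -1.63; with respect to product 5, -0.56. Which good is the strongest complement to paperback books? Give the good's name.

Complements have ε < 0. The most negative value is -1.63 (product 4).

product 4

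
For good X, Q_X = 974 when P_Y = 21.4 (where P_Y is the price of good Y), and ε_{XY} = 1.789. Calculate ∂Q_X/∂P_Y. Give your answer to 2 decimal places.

81.42

ε = (∂Q_X/∂P_Y)·(P_Y/Q_X) ⇒ ∂Q_X/∂P_Y = ε·Q_X/P_Y = 1.789 × 974/21.4 ≈ 81.42.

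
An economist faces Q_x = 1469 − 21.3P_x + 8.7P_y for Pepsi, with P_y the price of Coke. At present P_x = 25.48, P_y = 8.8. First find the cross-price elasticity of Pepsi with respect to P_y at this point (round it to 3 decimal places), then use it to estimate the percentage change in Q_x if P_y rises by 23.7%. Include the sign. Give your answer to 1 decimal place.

At P_x = 25.48, P_y = 8.8: Q_x = 1002.836.
∂Q_x/∂P_y = 8.7.
ε = (∂Q_x/∂P_y)(P_y/Q_x) = 8.7000 × 8.8/1002.836 ≈ 0.076.
%ΔQ_x ≈ ε × %ΔP_y = 0.076 × (23.7%) = 1.8%.

1.8%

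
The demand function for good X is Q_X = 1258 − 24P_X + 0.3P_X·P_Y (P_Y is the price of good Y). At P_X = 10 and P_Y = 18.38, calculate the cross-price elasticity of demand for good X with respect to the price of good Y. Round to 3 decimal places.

At P_X = 10 and P_Y = 18.38: Q_X = 1073.14.
∂Q_X/∂P_Y = 0.3P_X = 0.3(10) = 3.0000.
ε = (∂Q_X/∂P_Y)(P_Y/Q_X) = 3.0000 × (18.38/1073.14) ≈ 0.051.
ε > 0: substitutes.

0.051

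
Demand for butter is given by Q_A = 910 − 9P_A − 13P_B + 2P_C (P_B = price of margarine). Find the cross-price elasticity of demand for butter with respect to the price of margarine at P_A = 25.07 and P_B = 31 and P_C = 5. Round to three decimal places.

At P_A = 25.07 and P_B = 31 and P_C = 5: Q_A = 291.37.
∂Q_A/∂P_B = -13.
ε = (∂Q_A/∂P_B)(P_B/Q_A) = -13 × (31/291.37) ≈ -1.383.
Since ε < 0, butter and margarine are complements.

-1.383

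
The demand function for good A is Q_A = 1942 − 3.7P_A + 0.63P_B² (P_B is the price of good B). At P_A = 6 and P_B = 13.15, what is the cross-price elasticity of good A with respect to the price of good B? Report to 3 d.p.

0.107

At P_A = 6 and P_B = 13.15: Q_A = 2028.741.
∂Q_A/∂P_B = 1.26P_B = 1.26(13.15) = 16.5690.
ε = (∂Q_A/∂P_B)(P_B/Q_A) = 16.5690 × (13.15/2028.741) ≈ 0.107.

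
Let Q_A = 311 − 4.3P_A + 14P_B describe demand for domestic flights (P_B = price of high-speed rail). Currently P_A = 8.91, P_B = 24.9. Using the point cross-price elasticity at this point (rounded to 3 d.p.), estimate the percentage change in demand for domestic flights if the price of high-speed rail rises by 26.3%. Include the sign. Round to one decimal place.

14.8%

At P_A = 8.91, P_B = 24.9: Q_A = 621.287.
∂Q_A/∂P_B = 14.
ε = (∂Q_A/∂P_B)(P_B/Q_A) = 14.0000 × 24.9/621.287 ≈ 0.561.
%ΔQ_A ≈ ε × %ΔP_B = 0.561 × (26.3%) = 14.8%.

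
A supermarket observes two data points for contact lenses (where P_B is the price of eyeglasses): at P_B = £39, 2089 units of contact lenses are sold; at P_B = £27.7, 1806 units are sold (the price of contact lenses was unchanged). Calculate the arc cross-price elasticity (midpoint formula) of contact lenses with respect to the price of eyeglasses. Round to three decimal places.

0.429

ΔQ_A = 1806 − 2089 = -283; ΔP_B = 27.7 − 39 = -11.3.
Midpoints: Q̄_A = 1947.5, P̄_B = 33.35.
ε = (ΔQ_A/Q̄_A)/(ΔP_B/P̄_B) = (-283/1947.5)/(-11.3/33.35) ≈ 0.429.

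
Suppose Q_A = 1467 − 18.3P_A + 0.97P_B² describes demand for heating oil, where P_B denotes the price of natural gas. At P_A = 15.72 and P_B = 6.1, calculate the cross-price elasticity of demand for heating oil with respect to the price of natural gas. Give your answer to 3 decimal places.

At P_A = 15.72 and P_B = 6.1: Q_A = 1215.418.
∂Q_A/∂P_B = 1.94P_B = 1.94(6.1) = 11.8340.
ε = (∂Q_A/∂P_B)(P_B/Q_A) = 11.8340 × (6.1/1215.418) ≈ 0.059.
ε > 0: substitutes.

0.059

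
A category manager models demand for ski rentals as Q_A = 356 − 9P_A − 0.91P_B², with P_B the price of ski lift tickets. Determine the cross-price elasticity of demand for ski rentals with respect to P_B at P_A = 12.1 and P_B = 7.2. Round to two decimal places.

-0.47

At P_A = 12.1 and P_B = 7.2: Q_A = 199.926.
∂Q_A/∂P_B = -1.82P_B = -1.82(7.2) = -13.1040.
ε = (∂Q_A/∂P_B)(P_B/Q_A) = -13.1040 × (7.2/199.926) ≈ -0.47.
ε < 0: complements.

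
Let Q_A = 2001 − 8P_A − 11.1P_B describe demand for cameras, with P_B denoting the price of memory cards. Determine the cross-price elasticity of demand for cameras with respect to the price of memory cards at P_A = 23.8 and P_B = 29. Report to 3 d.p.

At P_A = 23.8 and P_B = 29: Q_A = 1488.7.
∂Q_A/∂P_B = -11.1.
ε = (∂Q_A/∂P_B)(P_B/Q_A) = -11.1 × (29/1488.7) ≈ -0.216.
Since ε < 0, cameras and memory cards are complements.

-0.216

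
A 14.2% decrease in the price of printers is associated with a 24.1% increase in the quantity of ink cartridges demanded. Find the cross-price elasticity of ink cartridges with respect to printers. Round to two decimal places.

-1.70

ε = (%ΔQ of ink cartridges) / (%ΔP of printers) = (24.1%) / (-14.2%) ≈ -1.70.
Negative cross-price elasticity: complements.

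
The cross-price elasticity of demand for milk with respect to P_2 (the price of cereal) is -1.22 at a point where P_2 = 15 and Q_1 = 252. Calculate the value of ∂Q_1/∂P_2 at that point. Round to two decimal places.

ε = (∂Q_1/∂P_2)·(P_2/Q_1) ⇒ ∂Q_1/∂P_2 = ε·Q_1/P_2 = -1.22 × 252/15 ≈ -20.50.

-20.50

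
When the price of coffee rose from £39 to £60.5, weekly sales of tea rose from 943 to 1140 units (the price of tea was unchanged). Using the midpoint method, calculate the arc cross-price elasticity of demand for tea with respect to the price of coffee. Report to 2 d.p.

ΔQ_A = 1140 − 943 = 197; ΔP_B = 60.5 − 39 = 21.5.
Midpoints: Q̄_A = 1041.5, P̄_B = 49.75.
ε = (ΔQ_A/Q̄_A)/(ΔP_B/P̄_B) = (197/1041.5)/(21.5/49.75) ≈ 0.44.
ε > 0: tea and coffee are substitutes.

0.44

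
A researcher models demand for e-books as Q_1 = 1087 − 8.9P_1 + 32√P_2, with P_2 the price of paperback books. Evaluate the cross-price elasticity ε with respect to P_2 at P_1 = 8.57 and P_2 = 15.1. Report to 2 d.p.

0.05

At P_1 = 8.57 and P_2 = 15.1: Q_1 = 1135.075.
∂Q_1/∂P_2 = 32/(2√P_2) = 32/(2√15.1) = 4.1175.
ε = (∂Q_1/∂P_2)(P_2/Q_1) = 4.1175 × (15.1/1135.075) ≈ 0.05.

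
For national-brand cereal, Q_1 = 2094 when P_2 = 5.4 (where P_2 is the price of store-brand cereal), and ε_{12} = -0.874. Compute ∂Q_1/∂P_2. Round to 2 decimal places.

ε = (∂Q_1/∂P_2)·(P_2/Q_1) ⇒ ∂Q_1/∂P_2 = ε·Q_1/P_2 = -0.874 × 2094/5.4 ≈ -338.92.

-338.92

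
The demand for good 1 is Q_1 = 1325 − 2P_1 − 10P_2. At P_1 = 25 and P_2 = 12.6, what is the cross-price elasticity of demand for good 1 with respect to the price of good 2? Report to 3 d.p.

At P_1 = 25 and P_2 = 12.6: Q_1 = 1149.
∂Q_1/∂P_2 = -10.
ε = (∂Q_1/∂P_2)(P_2/Q_1) = -10 × (12.6/1149) ≈ -0.110.
Since ε < 0, good 1 and good 2 are complements.

-0.110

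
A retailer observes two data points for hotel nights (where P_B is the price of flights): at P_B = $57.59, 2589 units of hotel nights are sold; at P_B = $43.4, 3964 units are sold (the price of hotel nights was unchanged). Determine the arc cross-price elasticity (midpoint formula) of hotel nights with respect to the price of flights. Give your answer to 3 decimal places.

ΔQ_A = 3964 − 2589 = 1375; ΔP_B = 43.4 − 57.59 = -14.19.
Midpoints: Q̄_A = 3276.5, P̄_B = 50.50.
ε = (ΔQ_A/Q̄_A)/(ΔP_B/P̄_B) = (1375/3276.5)/(-14.19/50.50) ≈ -1.493.

-1.493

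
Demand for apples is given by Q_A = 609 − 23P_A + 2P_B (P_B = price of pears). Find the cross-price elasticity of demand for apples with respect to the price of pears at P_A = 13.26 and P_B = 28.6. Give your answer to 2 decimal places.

0.16

At P_A = 13.26 and P_B = 28.6: Q_A = 361.22.
∂Q_A/∂P_B = 2.
ε = (∂Q_A/∂P_B)(P_B/Q_A) = 2 × (28.6/361.22) ≈ 0.16.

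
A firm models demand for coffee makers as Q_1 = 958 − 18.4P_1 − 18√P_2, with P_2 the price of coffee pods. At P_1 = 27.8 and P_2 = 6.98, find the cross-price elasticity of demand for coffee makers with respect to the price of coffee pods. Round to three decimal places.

At P_1 = 27.8 and P_2 = 6.98: Q_1 = 398.925.
∂Q_1/∂P_2 = -18/(2√P_2) = -18/(2√6.98) = -3.4066.
ε = (∂Q_1/∂P_2)(P_2/Q_1) = -3.4066 × (6.98/398.925) ≈ -0.060.

-0.060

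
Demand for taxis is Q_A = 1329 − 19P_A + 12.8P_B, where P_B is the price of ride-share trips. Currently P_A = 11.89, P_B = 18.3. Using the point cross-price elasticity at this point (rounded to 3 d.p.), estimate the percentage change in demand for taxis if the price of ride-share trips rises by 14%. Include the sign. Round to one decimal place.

2.5%

At P_A = 11.89, P_B = 18.3: Q_A = 1337.33.
∂Q_A/∂P_B = 12.8.
ε = (∂Q_A/∂P_B)(P_B/Q_A) = 12.8000 × 18.3/1337.33 ≈ 0.175.
%ΔQ_A ≈ ε × %ΔP_B = 0.175 × (14%) = 2.5%.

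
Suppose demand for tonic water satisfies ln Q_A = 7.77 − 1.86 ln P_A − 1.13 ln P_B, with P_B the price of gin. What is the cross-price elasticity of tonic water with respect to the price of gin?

In a log-linear (constant-elasticity) demand function, the coefficient on ln P_B is the cross-price elasticity.
ε = -1.13. Negative, so tonic water and gin are complements.

-1.13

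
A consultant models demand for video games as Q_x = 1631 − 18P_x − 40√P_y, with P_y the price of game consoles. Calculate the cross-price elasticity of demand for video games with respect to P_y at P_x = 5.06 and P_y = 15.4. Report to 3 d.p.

At P_x = 5.06 and P_y = 15.4: Q_x = 1382.949.
∂Q_x/∂P_y = -40/(2√P_y) = -40/(2√15.4) = -5.0965.
ε = (∂Q_x/∂P_y)(P_y/Q_x) = -5.0965 × (15.4/1382.949) ≈ -0.057.

-0.057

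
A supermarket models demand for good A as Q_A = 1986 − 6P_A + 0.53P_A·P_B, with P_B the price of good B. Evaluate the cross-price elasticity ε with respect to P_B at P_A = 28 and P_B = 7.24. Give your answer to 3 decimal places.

At P_A = 28 and P_B = 7.24: Q_A = 1925.442.
∂Q_A/∂P_B = 0.53P_A = 0.53(28) = 14.8400.
ε = (∂Q_A/∂P_B)(P_B/Q_A) = 14.8400 × (7.24/1925.442) ≈ 0.056.
ε > 0: substitutes.

0.056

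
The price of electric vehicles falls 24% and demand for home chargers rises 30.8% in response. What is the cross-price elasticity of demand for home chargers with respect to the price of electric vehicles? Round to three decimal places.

-1.283

ε = (%ΔQ of home chargers) / (%ΔP of electric vehicles) = (30.8%) / (-24%) ≈ -1.283.
Negative cross-price elasticity: complements.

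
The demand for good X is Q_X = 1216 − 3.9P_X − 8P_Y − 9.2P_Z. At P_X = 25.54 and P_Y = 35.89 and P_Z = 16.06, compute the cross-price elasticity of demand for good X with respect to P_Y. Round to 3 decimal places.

-0.421

At P_X = 25.54 and P_Y = 35.89 and P_Z = 16.06: Q_X = 681.522.
∂Q_X/∂P_Y = -8.
ε = (∂Q_X/∂P_Y)(P_Y/Q_X) = -8 × (35.89/681.522) ≈ -0.421.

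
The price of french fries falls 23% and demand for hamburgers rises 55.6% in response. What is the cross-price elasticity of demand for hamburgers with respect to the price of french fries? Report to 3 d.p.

-2.417

ε = (%ΔQ of hamburgers) / (%ΔP of french fries) = (55.6%) / (-23%) ≈ -2.417.
Negative cross-price elasticity: complements.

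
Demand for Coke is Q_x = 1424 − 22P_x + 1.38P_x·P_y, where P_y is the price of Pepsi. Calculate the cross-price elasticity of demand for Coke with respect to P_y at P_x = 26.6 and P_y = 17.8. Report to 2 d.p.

0.44

At P_x = 26.6 and P_y = 17.8: Q_x = 1492.202.
∂Q_x/∂P_y = 1.38P_x = 1.38(26.6) = 36.7080.
ε = (∂Q_x/∂P_y)(P_y/Q_x) = 36.7080 × (17.8/1492.202) ≈ 0.44.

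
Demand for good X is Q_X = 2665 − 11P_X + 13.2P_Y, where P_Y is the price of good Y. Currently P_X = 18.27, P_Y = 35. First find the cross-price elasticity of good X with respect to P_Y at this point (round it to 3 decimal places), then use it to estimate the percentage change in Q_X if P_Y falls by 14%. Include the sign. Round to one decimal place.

At P_X = 18.27, P_Y = 35: Q_X = 2926.03.
∂Q_X/∂P_Y = 13.2.
ε = (∂Q_X/∂P_Y)(P_Y/Q_X) = 13.2000 × 35/2926.03 ≈ 0.158.
%ΔQ_X ≈ ε × %ΔP_Y = 0.158 × (-14%) = -2.2%.

-2.2%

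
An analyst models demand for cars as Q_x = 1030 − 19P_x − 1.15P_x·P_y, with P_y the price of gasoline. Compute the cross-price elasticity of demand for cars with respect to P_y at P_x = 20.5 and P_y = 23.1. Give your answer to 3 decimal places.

At P_x = 20.5 and P_y = 23.1: Q_x = 95.918.
∂Q_x/∂P_y = -1.15P_x = -1.15(20.5) = -23.5750.
ε = (∂Q_x/∂P_y)(P_y/Q_x) = -23.5750 × (23.1/95.918) ≈ -5.678.
ε < 0: complements.

-5.678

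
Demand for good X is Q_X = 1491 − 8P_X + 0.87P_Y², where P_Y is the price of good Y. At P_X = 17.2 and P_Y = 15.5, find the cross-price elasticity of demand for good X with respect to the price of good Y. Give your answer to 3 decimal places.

0.268

At P_X = 17.2 and P_Y = 15.5: Q_X = 1562.418.
∂Q_X/∂P_Y = 1.74P_Y = 1.74(15.5) = 26.9700.
ε = (∂Q_X/∂P_Y)(P_Y/Q_X) = 26.9700 × (15.5/1562.418) ≈ 0.268.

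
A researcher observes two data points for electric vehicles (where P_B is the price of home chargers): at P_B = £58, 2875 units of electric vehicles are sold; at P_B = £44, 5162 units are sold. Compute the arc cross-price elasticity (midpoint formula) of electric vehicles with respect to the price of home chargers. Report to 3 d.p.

ΔQ_A = 5162 − 2875 = 2287; ΔP_B = 44 − 58 = -14.
Midpoints: Q̄_A = 4018.5, P̄_B = 51.00.
ε = (ΔQ_A/Q̄_A)/(ΔP_B/P̄_B) = (2287/4018.5)/(-14/51.00) ≈ -2.073.

-2.073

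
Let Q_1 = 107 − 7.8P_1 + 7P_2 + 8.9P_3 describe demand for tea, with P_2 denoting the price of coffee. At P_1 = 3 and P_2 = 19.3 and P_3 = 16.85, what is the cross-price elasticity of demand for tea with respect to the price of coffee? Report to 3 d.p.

At P_1 = 3 and P_2 = 19.3 and P_3 = 16.85: Q_1 = 368.665.
∂Q_1/∂P_2 = 7.
ε = (∂Q_1/∂P_2)(P_2/Q_1) = 7 × (19.3/368.665) ≈ 0.366.
Since ε > 0, tea and coffee are substitutes.

0.366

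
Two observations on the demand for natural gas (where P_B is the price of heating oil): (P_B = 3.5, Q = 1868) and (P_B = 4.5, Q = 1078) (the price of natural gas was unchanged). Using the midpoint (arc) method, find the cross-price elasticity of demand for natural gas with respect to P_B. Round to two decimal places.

-2.15

ΔQ_A = 1078 − 1868 = -790; ΔP_B = 4.5 − 3.5 = 1.
Midpoints: Q̄_A = 1473.0, P̄_B = 4.00.
ε = (ΔQ_A/Q̄_A)/(ΔP_B/P̄_B) = (-790/1473.0)/(1/4.00) ≈ -2.15.
ε < 0: natural gas and heating oil are complements.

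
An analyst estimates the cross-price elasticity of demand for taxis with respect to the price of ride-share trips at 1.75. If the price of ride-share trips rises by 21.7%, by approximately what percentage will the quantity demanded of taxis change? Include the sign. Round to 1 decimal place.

%ΔQ ≈ ε × %ΔP of ride-share trips = 1.75 × (21.7%) = 38.0%.

38.0%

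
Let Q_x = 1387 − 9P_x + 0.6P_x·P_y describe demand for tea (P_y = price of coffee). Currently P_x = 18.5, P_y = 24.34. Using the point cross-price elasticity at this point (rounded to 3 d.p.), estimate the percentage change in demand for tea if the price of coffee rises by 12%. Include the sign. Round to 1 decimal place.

At P_x = 18.5, P_y = 24.34: Q_x = 1490.674.
∂Q_x/∂P_y = 0.6P_x = 11.1000.
ε = (∂Q_x/∂P_y)(P_y/Q_x) = 11.1000 × 24.34/1490.674 ≈ 0.181.
%ΔQ_x ≈ ε × %ΔP_y = 0.181 × (12%) = 2.2%.

2.2%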